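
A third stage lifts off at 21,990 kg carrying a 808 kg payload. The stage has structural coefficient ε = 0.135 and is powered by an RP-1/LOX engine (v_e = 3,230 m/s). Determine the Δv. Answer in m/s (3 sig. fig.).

Δv ≈ 5790 m/s

Stage wet mass = m₀ − payload = 21,990 − 808 = 21,182 kg.
Stage dry mass = ε × stage wet mass = 0.135 × 21,182 = 2,859.57 kg.
Burnout mass m_f = stage dry + payload = 2,859.57 + 808 = 3,667.57 kg.
By the Tsiolkovsky rocket equation, Δv = v_e · ln(21,990/3,667.57) = 3230.0 × ln(5.996) = 3230.0 × 1.7911 ≈ 5785 m/s.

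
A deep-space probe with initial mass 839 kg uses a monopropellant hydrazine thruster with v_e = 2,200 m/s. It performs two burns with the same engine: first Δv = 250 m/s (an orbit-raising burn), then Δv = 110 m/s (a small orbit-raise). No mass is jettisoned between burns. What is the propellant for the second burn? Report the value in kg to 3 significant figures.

After the first burn: m = 839 × exp(−250/2200.0) = 839 × 0.89258 = 748.875 kg.
After the second burn: m = 748.875 × exp(−110/2200.0) = 748.875 × 0.95123 = 712.352 kg.
Second-burn propellant = 748.875 − 712.352 = 36.523 kg.

propellant for the second burn ≈ 36.5 kg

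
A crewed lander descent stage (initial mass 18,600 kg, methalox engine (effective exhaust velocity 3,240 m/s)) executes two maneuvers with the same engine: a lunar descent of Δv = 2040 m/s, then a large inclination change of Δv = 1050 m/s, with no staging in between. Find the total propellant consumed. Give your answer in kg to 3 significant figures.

total propellant consumed ≈ 11400 kg

After the first burn: m = 18600 × exp(−2040/3240.0) = 18600 × 0.53279 = 9,909.89 kg.
After the second burn: m = 9,909.89 × exp(−1050/3240.0) = 9,909.89 × 0.72320 = 7,166.83 kg.
Total propellant = m₀ − m_final = 18600 − 7,166.83 = 11,433.17 kg.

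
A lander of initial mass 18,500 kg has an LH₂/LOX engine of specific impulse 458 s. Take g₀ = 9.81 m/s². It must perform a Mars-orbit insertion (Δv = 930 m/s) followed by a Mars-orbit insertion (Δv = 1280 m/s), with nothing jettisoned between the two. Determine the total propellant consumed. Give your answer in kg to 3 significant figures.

total propellant consumed ≈ 7190 kg

v_e = Isp · g₀ = 458 × 9.81 = 4493.0 m/s.
After the first burn: m = 18500 × exp(−930/4493.0) = 18500 × 0.81303 = 15,041.1 kg.
After the second burn: m = 15,041.1 × exp(−1280/4493.0) = 15,041.1 × 0.75210 = 11,312.4 kg.
Total propellant = m₀ − m_final = 18500 − 11,312.4 = 7,187.6 kg.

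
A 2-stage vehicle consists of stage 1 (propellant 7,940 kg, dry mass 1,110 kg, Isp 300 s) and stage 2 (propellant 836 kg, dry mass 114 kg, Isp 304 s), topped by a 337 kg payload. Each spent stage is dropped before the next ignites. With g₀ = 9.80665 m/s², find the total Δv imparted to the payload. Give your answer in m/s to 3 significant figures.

Ignition mass of stage 1 = 7,940+1,110 + 836+114 + 337 = 10,337 kg.
Stage 1: m₀ = 10,337 kg, m_f = 10,337 − 7,940 = 2,397 kg; Δv = 300×9.80665×ln(4.312) = 2942.0×1.4615 ≈ 4300 m/s.
Stage 2: m₀ = 1,287 kg, m_f = 1,287 − 836 = 451 kg; Δv = 304×9.80665×ln(2.854) = 2981.2×1.0486 ≈ 3126 m/s.
Total Δv = 4300 + 3126 = 7426 m/s.

Δv ≈ 7430 m/s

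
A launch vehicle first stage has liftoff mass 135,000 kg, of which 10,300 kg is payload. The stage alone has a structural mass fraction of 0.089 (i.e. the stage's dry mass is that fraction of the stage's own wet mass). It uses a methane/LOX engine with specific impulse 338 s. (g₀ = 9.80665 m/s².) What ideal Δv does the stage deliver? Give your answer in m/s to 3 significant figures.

Δv ≈ 6110 m/s

Stage wet mass = m₀ − payload = 135,000 − 10,300 = 124,700 kg.
Stage dry mass = ε × stage wet mass = 0.089 × 124,700 = 11,098.3 kg.
Burnout mass m_f = stage dry + payload = 11,098.3 + 10,300 = 21,398.3 kg.
v_e = Isp · g₀ = 338 × 9.80665 = 3314.6 m/s.
Rocket equation: Δv = v_e · ln(135,000/21,398.3) = 3314.6 × ln(6.309) = 3314.6 × 1.8420 ≈ 6105 m/s.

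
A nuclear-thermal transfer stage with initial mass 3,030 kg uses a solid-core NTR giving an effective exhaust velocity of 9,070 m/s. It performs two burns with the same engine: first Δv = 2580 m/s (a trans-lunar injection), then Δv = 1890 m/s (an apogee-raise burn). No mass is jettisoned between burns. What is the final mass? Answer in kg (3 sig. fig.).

After the first burn: m = 3030 × exp(−2580/9070.0) = 3030 × 0.75242 = 2,279.83 kg.
After the second burn: m = 2,279.83 × exp(−1890/9070.0) = 2,279.83 × 0.81190 = 1,850.99 kg.

final mass ≈ 1850 kg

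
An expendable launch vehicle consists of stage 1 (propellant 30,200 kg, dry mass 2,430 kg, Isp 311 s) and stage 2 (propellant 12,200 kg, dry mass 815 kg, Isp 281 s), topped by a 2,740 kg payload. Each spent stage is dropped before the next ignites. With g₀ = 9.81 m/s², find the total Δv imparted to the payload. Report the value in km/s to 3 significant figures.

Ignition mass of stage 1 = 30,200+2,430 + 12,200+815 + 2,740 = 48,385 kg.
Stage 1: m₀ = 48,385 kg, m_f = 48,385 − 30,200 = 18,185 kg; Δv = 311×9.81×ln(2.661) = 3050.9×0.9786 ≈ 2986 m/s.
Stage 2: m₀ = 15,755 kg, m_f = 15,755 − 12,200 = 3,555 kg; Δv = 281×9.81×ln(4.432) = 2756.6×1.4888 ≈ 4104 m/s.
Total Δv = 2986 + 4104 = 7090 m/s.

Δv ≈ 7.09 km/s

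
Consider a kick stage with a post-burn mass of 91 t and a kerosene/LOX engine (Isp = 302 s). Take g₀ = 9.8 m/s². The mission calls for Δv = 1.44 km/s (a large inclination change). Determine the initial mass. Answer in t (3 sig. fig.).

initial mass ≈ 148 t

v_e = Isp · g₀ = 302 × 9.8 = 2959.6 m/s.
By the Tsiolkovsky rocket equation, m₀/m_f = exp(Δv / v_e) = exp(1440 / 2959.6) = exp(0.4866) = 1.6267.
m₀ = m_f × 1.6267 = 91 × 1.6267 = 148.03 t.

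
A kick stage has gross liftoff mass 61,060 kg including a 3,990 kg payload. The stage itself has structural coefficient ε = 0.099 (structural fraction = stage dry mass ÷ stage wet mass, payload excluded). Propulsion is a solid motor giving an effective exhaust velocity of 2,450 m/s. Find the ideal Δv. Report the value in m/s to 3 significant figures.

Stage wet mass = m₀ − payload = 61,060 − 3,990 = 57,070 kg.
Stage dry mass = ε × stage wet mass = 0.099 × 57,070 = 5,649.93 kg.
Burnout mass m_f = stage dry + payload = 5,649.93 + 3,990 = 9,639.93 kg.
Rocket equation: Δv = v_e · ln(61,060/9,639.93) = 2450.0 × ln(6.334) = 2450.0 × 1.8459 ≈ 4523 m/s.

Δv ≈ 4520 m/s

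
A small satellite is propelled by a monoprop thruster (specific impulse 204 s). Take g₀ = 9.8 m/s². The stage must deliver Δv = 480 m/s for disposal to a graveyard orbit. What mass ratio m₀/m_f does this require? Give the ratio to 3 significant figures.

v_e = Isp · g₀ = 204 × 9.8 = 1999.2 m/s.
m₀/m_f = exp(Δv / v_e) = exp(480 / 1999.2) = exp(0.2401) = 1.2714.

mass ratio ≈ 1.27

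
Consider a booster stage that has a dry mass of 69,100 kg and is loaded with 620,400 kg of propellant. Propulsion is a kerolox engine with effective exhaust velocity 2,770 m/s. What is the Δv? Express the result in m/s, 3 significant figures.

Δv ≈ 6370 m/s

m₀ = m_dry + m_prop = 69,100 + 620,400 = 689,500 kg.
From the ideal rocket equation, Δv = v_e · ln(m₀/m_f) = 2770.0 × ln(9.978) = 2770.0 × 2.3004 ≈ 6372.1 m/s.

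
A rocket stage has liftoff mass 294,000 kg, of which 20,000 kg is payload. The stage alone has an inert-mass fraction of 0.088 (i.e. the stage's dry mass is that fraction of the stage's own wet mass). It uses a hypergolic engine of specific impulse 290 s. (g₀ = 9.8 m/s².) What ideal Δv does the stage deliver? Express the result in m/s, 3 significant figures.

Δv ≈ 5390 m/s

Stage wet mass = m₀ − payload = 294,000 − 20,000 = 274,000 kg.
Stage dry mass = ε × stage wet mass = 0.088 × 274,000 = 24,112 kg.
Burnout mass m_f = stage dry + payload = 24,112 + 20,000 = 44,112 kg.
v_e = Isp · g₀ = 290 × 9.8 = 2842.0 m/s.
Δv = v_e · ln(294,000/44,112) = 2842.0 × ln(6.665) = 2842.0 × 1.8968 ≈ 5391 m/s.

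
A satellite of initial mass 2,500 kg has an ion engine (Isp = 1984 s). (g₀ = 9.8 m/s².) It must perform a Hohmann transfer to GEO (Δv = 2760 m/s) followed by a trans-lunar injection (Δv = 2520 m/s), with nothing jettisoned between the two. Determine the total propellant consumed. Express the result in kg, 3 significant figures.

v_e = Isp · g₀ = 1984 × 9.8 = 19443.2 m/s.
After the first burn: m = 2500 × exp(−2760/19443.2) = 2500 × 0.86766 = 2,169.15 kg.
After the second burn: m = 2,169.15 × exp(−2520/19443.2) = 2,169.15 × 0.87844 = 1,905.47 kg.
Total propellant = m₀ − m_final = 2500 − 1,905.47 = 594.53 kg.

total propellant consumed ≈ 595 kg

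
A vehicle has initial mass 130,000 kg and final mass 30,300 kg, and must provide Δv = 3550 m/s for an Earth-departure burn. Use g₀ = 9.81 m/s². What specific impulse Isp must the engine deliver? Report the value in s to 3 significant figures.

ln(m₀/m_f) = ln(130000/30300) = ln(4.29) = 1.4564.
Using Δv = v_e ln(m₀/m_f): v_e = Δv / ln(m₀/m_f) = 3550 / 1.4564 = 2437.5 m/s.
Isp = v_e / g₀ = 2437.5 / 9.81 = 248.5 s.

Isp ≈ 248 s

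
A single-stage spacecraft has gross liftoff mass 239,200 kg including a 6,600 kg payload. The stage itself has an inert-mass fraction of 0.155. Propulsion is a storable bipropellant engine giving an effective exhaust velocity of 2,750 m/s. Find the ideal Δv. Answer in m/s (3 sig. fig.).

Stage wet mass = m₀ − payload = 239,200 − 6,600 = 232,600 kg.
Stage dry mass = ε × stage wet mass = 0.155 × 232,600 = 36,053 kg.
Burnout mass m_f = stage dry + payload = 36,053 + 6,600 = 42,653 kg.
Using Δv = v_e ln(m₀/m_f): Δv = v_e · ln(239,200/42,653) = 2750.0 × ln(5.608) = 2750.0 × 1.7242 ≈ 4742 m/s.

Δv ≈ 4740 m/s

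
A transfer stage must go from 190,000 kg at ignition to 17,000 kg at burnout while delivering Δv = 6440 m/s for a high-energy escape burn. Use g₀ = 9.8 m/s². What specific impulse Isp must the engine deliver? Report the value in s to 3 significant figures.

ln(m₀/m_f) = ln(190000/17000) = ln(11.18) = 2.4138.
Using Δv = v_e ln(m₀/m_f): v_e = Δv / ln(m₀/m_f) = 6440 / 2.4138 = 2668.0 m/s.
Isp = v_e / g₀ = 2668.0 / 9.8 = 272.2 s.

Isp ≈ 272 s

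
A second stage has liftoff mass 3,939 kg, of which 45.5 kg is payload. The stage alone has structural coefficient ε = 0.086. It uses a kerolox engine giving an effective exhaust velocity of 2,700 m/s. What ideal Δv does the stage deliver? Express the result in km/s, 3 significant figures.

Δv ≈ 6.31 km/s

Stage wet mass = m₀ − payload = 3,939 − 45.5 = 3,893.5 kg.
Stage dry mass = ε × stage wet mass = 0.086 × 3,893.5 = 334.841 kg.
Burnout mass m_f = stage dry + payload = 334.841 + 45.5 = 380.341 kg.
By the Tsiolkovsky rocket equation, Δv = v_e · ln(3,939/380.341) = 2700.0 × ln(10.36) = 2700.0 × 2.3376 ≈ 6312 m/s.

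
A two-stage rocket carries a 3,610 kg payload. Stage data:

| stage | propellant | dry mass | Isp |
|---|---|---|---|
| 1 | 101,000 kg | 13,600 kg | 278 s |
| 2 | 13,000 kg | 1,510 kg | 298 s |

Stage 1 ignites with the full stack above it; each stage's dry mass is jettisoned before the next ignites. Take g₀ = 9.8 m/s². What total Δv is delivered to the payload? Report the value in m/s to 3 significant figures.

Δv ≈ 7590 m/s

Ignition mass of stage 1 = 101,000+13,600 + 13,000+1,510 + 3,610 = 132,720 kg.
Stage 1: m₀ = 132,720 kg, m_f = 132,720 − 101,000 = 31,720 kg; Δv = 278×9.8×ln(4.184) = 2724.4×1.4313 ≈ 3899 m/s.
Stage 2: m₀ = 18,120 kg, m_f = 18,120 − 13,000 = 5,120 kg; Δv = 298×9.8×ln(3.539) = 2920.4×1.2639 ≈ 3691 m/s.
Total Δv = 3899 + 3691 = 7590 m/s.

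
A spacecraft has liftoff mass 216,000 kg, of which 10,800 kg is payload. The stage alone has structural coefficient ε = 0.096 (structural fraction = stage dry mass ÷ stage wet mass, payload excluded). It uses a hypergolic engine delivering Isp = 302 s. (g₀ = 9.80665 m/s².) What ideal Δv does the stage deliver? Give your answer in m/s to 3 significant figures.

Δv ≈ 5800 m/s

Stage wet mass = m₀ − payload = 216,000 − 10,800 = 205,200 kg.
Stage dry mass = ε × stage wet mass = 0.096 × 205,200 = 19,699.2 kg.
Burnout mass m_f = stage dry + payload = 19,699.2 + 10,800 = 30,499.2 kg.
v_e = Isp · g₀ = 302 × 9.80665 = 2961.6 m/s.
Δv = v_e · ln(216,000/30,499.2) = 2961.6 × ln(7.082) = 2961.6 × 1.9576 ≈ 5798 m/s.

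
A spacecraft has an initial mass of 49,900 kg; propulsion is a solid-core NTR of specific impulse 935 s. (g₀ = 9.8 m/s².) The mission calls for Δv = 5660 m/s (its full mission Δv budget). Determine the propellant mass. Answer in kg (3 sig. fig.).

propellant mass ≈ 23000 kg

v_e = Isp · g₀ = 935 × 9.8 = 9163.0 m/s.
From the ideal rocket equation, m₀/m_f = exp(Δv / v_e) = exp(5660 / 9163.0) = exp(0.6177) = 1.8547.
m_f = 49,900 / 1.8547 = 26,904.6 kg, so propellant = m₀ − m_f = 49,900 − 26,904.6 = 22,995.4 kg.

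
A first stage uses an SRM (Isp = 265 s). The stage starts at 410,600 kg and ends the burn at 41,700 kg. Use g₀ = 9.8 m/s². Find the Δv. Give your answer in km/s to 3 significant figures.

Δv ≈ 5.94 km/s

v_e = Isp · g₀ = 265 × 9.8 = 2597.0 m/s.
Rocket equation: Δv = v_e · ln(m₀/m_f) = 2597.0 × ln(9.847) = 2597.0 × 2.2871 ≈ 5939.6 m/s.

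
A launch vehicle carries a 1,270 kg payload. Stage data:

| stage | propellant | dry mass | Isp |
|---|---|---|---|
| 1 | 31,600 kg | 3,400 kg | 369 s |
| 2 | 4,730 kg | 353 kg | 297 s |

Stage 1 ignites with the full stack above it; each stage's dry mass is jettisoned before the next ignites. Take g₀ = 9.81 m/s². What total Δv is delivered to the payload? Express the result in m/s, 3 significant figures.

Δv ≈ 9210 m/s

Ignition mass of stage 1 = 31,600+3,400 + 4,730+353 + 1,270 = 41,353 kg.
Stage 1: m₀ = 41,353 kg, m_f = 41,353 − 31,600 = 9,753 kg; Δv = 369×9.81×ln(4.24) = 3619.9×1.4446 ≈ 5229 m/s.
Stage 2: m₀ = 6,353 kg, m_f = 6,353 − 4,730 = 1,623 kg; Δv = 297×9.81×ln(3.914) = 2913.6×1.3647 ≈ 3976 m/s.
Total Δv = 5229 + 3976 = 9205 m/s.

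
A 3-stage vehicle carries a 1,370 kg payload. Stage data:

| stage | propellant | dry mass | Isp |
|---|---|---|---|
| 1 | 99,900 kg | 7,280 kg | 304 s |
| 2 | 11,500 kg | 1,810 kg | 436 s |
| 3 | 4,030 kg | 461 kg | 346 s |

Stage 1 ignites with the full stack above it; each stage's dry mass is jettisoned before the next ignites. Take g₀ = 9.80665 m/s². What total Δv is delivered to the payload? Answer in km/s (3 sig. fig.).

Ignition mass of stage 1 = 99,900+7,280 + 11,500+1,810 + 4,030+461 + 1,370 = 126,351 kg.
Stage 1: m₀ = 126,351 kg, m_f = 126,351 − 99,900 = 26,451 kg; Δv = 304×9.80665×ln(4.777) = 2981.2×1.5638 ≈ 4662 m/s.
Stage 2: m₀ = 19,171 kg, m_f = 19,171 − 11,500 = 7,671 kg; Δv = 436×9.80665×ln(2.499) = 4275.7×0.9160 ≈ 3916 m/s.
Stage 3: m₀ = 5,861 kg, m_f = 5,861 − 4,030 = 1,831 kg; Δv = 346×9.80665×ln(3.201) = 3393.1×1.1635 ≈ 3948 m/s.
Total Δv = 4662 + 3916 + 3948 = 12526 m/s.

Δv ≈ 12.5 km/s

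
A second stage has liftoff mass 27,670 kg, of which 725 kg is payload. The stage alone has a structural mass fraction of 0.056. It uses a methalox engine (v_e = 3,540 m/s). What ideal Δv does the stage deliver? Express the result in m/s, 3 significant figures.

Stage wet mass = m₀ − payload = 27,670 − 725 = 26,945 kg.
Stage dry mass = ε × stage wet mass = 0.056 × 26,945 = 1,508.92 kg.
Burnout mass m_f = stage dry + payload = 1,508.92 + 725 = 2,233.92 kg.
Using Δv = v_e ln(m₀/m_f): Δv = v_e · ln(27,670/2,233.92) = 3540.0 × ln(12.39) = 3540.0 × 2.5166 ≈ 8909 m/s.

Δv ≈ 8910 m/s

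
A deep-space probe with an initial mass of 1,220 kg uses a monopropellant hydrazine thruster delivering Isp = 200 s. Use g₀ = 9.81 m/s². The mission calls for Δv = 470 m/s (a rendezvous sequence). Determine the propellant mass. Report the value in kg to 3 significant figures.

propellant mass ≈ 260 kg

v_e = Isp · g₀ = 200 × 9.81 = 1962.0 m/s.
m₀/m_f = exp(Δv / v_e) = exp(470 / 1962.0) = exp(0.2396) = 1.2707.
m_f = 1,220 / 1.2707 = 960.101 kg, so propellant = m₀ − m_f = 1,220 − 960.101 = 259.899 kg.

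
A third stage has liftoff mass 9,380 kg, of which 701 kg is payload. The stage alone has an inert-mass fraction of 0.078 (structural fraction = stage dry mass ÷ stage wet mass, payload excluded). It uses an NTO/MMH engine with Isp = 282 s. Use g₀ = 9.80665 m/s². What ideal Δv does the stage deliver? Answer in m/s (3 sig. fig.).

Δv ≈ 5300 m/s

Stage wet mass = m₀ − payload = 9,380 − 701 = 8,679 kg.
Stage dry mass = ε × stage wet mass = 0.078 × 8,679 = 676.962 kg.
Burnout mass m_f = stage dry + payload = 676.962 + 701 = 1,377.962 kg.
v_e = Isp · g₀ = 282 × 9.80665 = 2765.5 m/s.
By the Tsiolkovsky rocket equation, Δv = v_e · ln(9,380/1,377.962) = 2765.5 × ln(6.807) = 2765.5 × 1.9180 ≈ 5304 m/s.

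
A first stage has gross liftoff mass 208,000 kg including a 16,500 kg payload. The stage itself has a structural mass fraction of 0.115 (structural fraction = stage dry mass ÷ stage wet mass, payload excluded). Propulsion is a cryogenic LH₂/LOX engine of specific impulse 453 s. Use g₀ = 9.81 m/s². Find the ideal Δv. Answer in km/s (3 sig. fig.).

Stage wet mass = m₀ − payload = 208,000 − 16,500 = 191,500 kg.
Stage dry mass = ε × stage wet mass = 0.115 × 191,500 = 22,022.5 kg.
Burnout mass m_f = stage dry + payload = 22,022.5 + 16,500 = 38,522.5 kg.
v_e = Isp · g₀ = 453 × 9.81 = 4443.9 m/s.
Δv = v_e · ln(208,000/38,522.5) = 4443.9 × ln(5.399) = 4443.9 × 1.6863 ≈ 7494 m/s.

Δv ≈ 7.49 km/s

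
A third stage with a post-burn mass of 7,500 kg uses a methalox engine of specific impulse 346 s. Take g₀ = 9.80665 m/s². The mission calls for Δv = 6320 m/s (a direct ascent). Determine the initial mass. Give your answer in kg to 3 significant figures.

initial mass ≈ 48300 kg

v_e = Isp · g₀ = 346 × 9.80665 = 3393.1 m/s.
m₀/m_f = exp(Δv / v_e) = exp(6320 / 3393.1) = exp(1.8626) = 6.4405.
m₀ = m_f × 6.4405 = 7,500 × 6.4405 = 48,303.8 kg.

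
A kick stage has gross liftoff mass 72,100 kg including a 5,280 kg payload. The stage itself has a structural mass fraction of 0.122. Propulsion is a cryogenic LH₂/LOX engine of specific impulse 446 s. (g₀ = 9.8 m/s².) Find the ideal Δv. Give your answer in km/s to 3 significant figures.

Stage wet mass = m₀ − payload = 72,100 − 5,280 = 66,820 kg.
Stage dry mass = ε × stage wet mass = 0.122 × 66,820 = 8,152.04 kg.
Burnout mass m_f = stage dry + payload = 8,152.04 + 5,280 = 13,432.04 kg.
v_e = Isp · g₀ = 446 × 9.8 = 4370.8 m/s.
Δv = v_e · ln(72,100/13,432.04) = 4370.8 × ln(5.368) = 4370.8 × 1.6804 ≈ 7345 m/s.

Δv ≈ 7.34 km/s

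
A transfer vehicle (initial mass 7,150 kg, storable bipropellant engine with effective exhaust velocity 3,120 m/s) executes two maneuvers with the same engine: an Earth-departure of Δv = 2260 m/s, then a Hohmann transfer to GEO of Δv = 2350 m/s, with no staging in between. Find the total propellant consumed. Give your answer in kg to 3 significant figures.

After the first burn: m = 7150 × exp(−2260/3120.0) = 7150 × 0.48464 = 3,465.18 kg.
After the second burn: m = 3,465.18 × exp(−2350/3120.0) = 3,465.18 × 0.47085 = 1,631.58 kg.
Total propellant = m₀ − m_final = 7150 − 1,631.58 = 5,518.42 kg.

total propellant consumed ≈ 5520 kg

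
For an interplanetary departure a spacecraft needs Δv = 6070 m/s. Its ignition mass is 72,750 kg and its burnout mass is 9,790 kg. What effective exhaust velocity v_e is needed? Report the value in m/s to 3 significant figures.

ln(m₀/m_f) = ln(72750/9790) = ln(7.431) = 2.0057.
Rocket equation: v_e = Δv / ln(m₀/m_f) = 6070 / 2.0057 = 3026.4 m/s.

v_e ≈ 3030 m/s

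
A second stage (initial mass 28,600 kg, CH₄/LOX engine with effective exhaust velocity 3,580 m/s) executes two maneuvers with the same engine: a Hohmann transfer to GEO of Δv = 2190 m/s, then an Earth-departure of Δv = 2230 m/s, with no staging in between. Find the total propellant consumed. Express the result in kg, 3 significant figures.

total propellant consumed ≈ 20300 kg

After the first burn: m = 28600 × exp(−2190/3580.0) = 28600 × 0.54241 = 15,512.9 kg.
After the second burn: m = 15,512.9 × exp(−2230/3580.0) = 15,512.9 × 0.53638 = 8,320.81 kg.
Total propellant = m₀ − m_final = 28600 − 8,320.81 = 20,279.19 kg.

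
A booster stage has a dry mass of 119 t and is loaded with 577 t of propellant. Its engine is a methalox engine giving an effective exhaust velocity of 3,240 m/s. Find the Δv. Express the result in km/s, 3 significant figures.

Δv ≈ 5.72 km/s

m₀ = m_dry + m_prop = 119 + 577 = 696 t.
Rocket equation: Δv = v_e · ln(m₀/m_f) = 3240.0 × ln(5.849) = 3240.0 × 1.7662 ≈ 5722.6 m/s.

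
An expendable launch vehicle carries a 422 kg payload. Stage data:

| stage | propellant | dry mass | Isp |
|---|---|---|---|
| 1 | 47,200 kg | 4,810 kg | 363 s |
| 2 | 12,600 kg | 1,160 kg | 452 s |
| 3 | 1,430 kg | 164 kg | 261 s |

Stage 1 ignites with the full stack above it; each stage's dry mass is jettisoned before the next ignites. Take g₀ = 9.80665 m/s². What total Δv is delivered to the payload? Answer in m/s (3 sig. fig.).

Δv ≈ 14500 m/s

Ignition mass of stage 1 = 47,200+4,810 + 12,600+1,160 + 1,430+164 + 422 = 67,786 kg.
Stage 1: m₀ = 67,786 kg, m_f = 67,786 − 47,200 = 20,586 kg; Δv = 363×9.80665×ln(3.293) = 3559.8×1.1917 ≈ 4242 m/s.
Stage 2: m₀ = 15,776 kg, m_f = 15,776 − 12,600 = 3,176 kg; Δv = 452×9.80665×ln(4.967) = 4432.6×1.6029 ≈ 7105 m/s.
Stage 3: m₀ = 2,016 kg, m_f = 2,016 − 1,430 = 586 kg; Δv = 261×9.80665×ln(3.44) = 2559.5×1.2356 ≈ 3162 m/s.
Total Δv = 4242 + 7105 + 3162 = 14509 m/s.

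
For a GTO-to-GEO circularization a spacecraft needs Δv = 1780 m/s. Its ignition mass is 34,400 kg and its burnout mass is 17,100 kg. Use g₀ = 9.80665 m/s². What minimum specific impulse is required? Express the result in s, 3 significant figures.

Isp ≈ 260 s

ln(m₀/m_f) = ln(34400/17100) = ln(2.012) = 0.6990.
v_e = Δv / ln(m₀/m_f) = 1780 / 0.6990 = 2546.6 m/s.
Isp = v_e / g₀ = 2546.6 / 9.80665 = 259.7 s.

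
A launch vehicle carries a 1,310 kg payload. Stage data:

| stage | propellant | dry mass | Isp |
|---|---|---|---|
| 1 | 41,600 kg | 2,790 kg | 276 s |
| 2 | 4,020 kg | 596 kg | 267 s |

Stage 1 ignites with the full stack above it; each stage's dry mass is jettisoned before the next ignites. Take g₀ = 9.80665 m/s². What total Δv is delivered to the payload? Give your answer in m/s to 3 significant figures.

Δv ≈ 7720 m/s

Ignition mass of stage 1 = 41,600+2,790 + 4,020+596 + 1,310 = 50,316 kg.
Stage 1: m₀ = 50,316 kg, m_f = 50,316 − 41,600 = 8,716 kg; Δv = 276×9.80665×ln(5.773) = 2706.6×1.7532 ≈ 4745 m/s.
Stage 2: m₀ = 5,926 kg, m_f = 5,926 − 4,020 = 1,906 kg; Δv = 267×9.80665×ln(3.109) = 2618.4×1.1343 ≈ 2970 m/s.
Total Δv = 4745 + 2970 = 7715 m/s.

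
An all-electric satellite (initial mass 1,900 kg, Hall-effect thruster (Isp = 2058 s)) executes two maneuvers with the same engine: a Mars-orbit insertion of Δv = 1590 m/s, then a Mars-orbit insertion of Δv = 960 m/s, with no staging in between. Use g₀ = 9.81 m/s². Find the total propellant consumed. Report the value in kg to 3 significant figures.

v_e = Isp · g₀ = 2058 × 9.81 = 20189.0 m/s.
After the first burn: m = 1900 × exp(−1590/20189.0) = 1900 × 0.92427 = 1,756.11 kg.
After the second burn: m = 1,756.11 × exp(−960/20189.0) = 1,756.11 × 0.95356 = 1,674.56 kg.
Total propellant = m₀ − m_final = 1900 − 1,674.56 = 225.44 kg.

total propellant consumed ≈ 225 kg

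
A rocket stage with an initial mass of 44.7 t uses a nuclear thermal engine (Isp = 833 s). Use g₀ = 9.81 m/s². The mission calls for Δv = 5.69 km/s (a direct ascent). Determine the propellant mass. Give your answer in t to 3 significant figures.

v_e = Isp · g₀ = 833 × 9.81 = 8171.7 m/s.
m₀/m_f = exp(Δv / v_e) = exp(5690 / 8171.7) = exp(0.6963) = 2.0063.
m_f = 44.7 / 2.0063 = 22.2798 t, so propellant = m₀ − m_f = 44.7 − 22.2798 = 22.4202 t.

propellant mass ≈ 22.4 t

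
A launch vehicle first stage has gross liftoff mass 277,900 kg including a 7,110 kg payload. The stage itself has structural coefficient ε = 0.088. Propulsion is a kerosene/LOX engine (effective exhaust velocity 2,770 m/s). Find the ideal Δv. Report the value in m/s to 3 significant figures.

Δv ≈ 6080 m/s

Stage wet mass = m₀ − payload = 277,900 − 7,110 = 270,790 kg.
Stage dry mass = ε × stage wet mass = 0.088 × 270,790 = 23,829.5 kg.
Burnout mass m_f = stage dry + payload = 23,829.5 + 7,110 = 30,939.5 kg.
Rocket equation: Δv = v_e · ln(277,900/30,939.5) = 2770.0 × ln(8.982) = 2770.0 × 2.1952 ≈ 6081 m/s.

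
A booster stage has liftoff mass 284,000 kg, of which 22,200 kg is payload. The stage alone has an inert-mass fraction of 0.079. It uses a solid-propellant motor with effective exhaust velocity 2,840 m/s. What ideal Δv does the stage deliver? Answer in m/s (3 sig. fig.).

Stage wet mass = m₀ − payload = 284,000 − 22,200 = 261,800 kg.
Stage dry mass = ε × stage wet mass = 0.079 × 261,800 = 20,682.2 kg.
Burnout mass m_f = stage dry + payload = 20,682.2 + 22,200 = 42,882.2 kg.
By the Tsiolkovsky rocket equation, Δv = v_e · ln(284,000/42,882.2) = 2840.0 × ln(6.623) = 2840.0 × 1.8905 ≈ 5369 m/s.

Δv ≈ 5370 m/s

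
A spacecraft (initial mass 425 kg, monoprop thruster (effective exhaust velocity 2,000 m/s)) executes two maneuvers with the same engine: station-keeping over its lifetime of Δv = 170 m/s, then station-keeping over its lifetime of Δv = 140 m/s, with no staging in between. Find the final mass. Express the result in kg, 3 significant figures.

After the first burn: m = 425 × exp(−170/2000.0) = 425 × 0.91851 = 390.367 kg.
After the second burn: m = 390.367 × exp(−140/2000.0) = 390.367 × 0.93239 = 363.974 kg.

final mass ≈ 364 kg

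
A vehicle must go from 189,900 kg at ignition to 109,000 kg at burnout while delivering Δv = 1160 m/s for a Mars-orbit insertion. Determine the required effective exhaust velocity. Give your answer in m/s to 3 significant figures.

ln(m₀/m_f) = ln(189900/109000) = ln(1.742) = 0.5551.
v_e = Δv / ln(m₀/m_f) = 1160 / 0.5551 = 2089.5 m/s.

v_e ≈ 2090 m/s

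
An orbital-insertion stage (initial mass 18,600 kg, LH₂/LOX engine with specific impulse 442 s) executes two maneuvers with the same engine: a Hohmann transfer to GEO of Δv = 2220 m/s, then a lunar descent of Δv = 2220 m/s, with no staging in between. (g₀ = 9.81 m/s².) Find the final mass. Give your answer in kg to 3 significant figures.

final mass ≈ 6680 kg

v_e = Isp · g₀ = 442 × 9.81 = 4336.0 m/s.
After the first burn: m = 18600 × exp(−2220/4336.0) = 18600 × 0.59930 = 11,147 kg.
After the second burn: m = 11,147 × exp(−2220/4336.0) = 11,147 × 0.59930 = 6,680.4 kg.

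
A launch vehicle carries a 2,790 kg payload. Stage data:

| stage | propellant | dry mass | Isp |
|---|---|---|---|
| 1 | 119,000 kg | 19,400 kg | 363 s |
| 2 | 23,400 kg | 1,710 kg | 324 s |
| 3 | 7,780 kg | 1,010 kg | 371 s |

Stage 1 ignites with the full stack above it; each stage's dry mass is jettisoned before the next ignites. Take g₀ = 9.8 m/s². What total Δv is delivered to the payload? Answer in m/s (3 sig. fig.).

Δv ≈ 11300 m/s

Ignition mass of stage 1 = 119,000+19,400 + 23,400+1,710 + 7,780+1,010 + 2,790 = 175,090 kg.
Stage 1: m₀ = 175,090 kg, m_f = 175,090 − 119,000 = 56,090 kg; Δv = 363×9.8×ln(3.122) = 3557.4×1.1383 ≈ 4050 m/s.
Stage 2: m₀ = 36,690 kg, m_f = 36,690 − 23,400 = 13,290 kg; Δv = 324×9.8×ln(2.761) = 3175.2×1.0155 ≈ 3224 m/s.
Stage 3: m₀ = 11,580 kg, m_f = 11,580 − 7,780 = 3,800 kg; Δv = 371×9.8×ln(3.047) = 3635.8×1.1143 ≈ 4051 m/s.
Total Δv = 4050 + 3224 + 4051 = 11325 m/s.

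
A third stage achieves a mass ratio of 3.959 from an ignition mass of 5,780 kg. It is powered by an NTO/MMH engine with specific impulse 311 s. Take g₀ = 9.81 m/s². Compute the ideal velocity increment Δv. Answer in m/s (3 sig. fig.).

Δv ≈ 4200 m/s

v_e = Isp · g₀ = 311 × 9.81 = 3050.9 m/s.
By the Tsiolkovsky rocket equation, Δv = v_e · ln(3.959) = 3050.9 × 1.3760 ≈ 4198.0 m/s.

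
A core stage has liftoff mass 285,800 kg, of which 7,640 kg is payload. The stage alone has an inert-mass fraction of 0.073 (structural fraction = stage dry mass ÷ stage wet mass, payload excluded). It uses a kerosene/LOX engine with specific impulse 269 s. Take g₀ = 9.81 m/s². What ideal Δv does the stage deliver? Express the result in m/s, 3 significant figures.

Δv ≈ 6140 m/s

Stage wet mass = m₀ − payload = 285,800 − 7,640 = 278,160 kg.
Stage dry mass = ε × stage wet mass = 0.073 × 278,160 = 20,305.7 kg.
Burnout mass m_f = stage dry + payload = 20,305.7 + 7,640 = 27,945.7 kg.
v_e = Isp · g₀ = 269 × 9.81 = 2638.9 m/s.
Δv = v_e · ln(285,800/27,945.7) = 2638.9 × ln(10.23) = 2638.9 × 2.3250 ≈ 6135 m/s.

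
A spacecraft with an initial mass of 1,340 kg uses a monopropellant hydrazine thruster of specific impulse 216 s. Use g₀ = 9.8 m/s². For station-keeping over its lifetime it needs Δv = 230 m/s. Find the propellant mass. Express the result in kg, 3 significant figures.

propellant mass ≈ 138 kg

v_e = Isp · g₀ = 216 × 9.8 = 2116.8 m/s.
Using Δv = v_e ln(m₀/m_f): m₀/m_f = exp(Δv / v_e) = exp(230 / 2116.8) = exp(0.1087) = 1.1148.
m_f = 1,340 / 1.1148 = 1,202.01 kg, so propellant = m₀ − m_f = 1,340 − 1,202.01 = 137.99 kg.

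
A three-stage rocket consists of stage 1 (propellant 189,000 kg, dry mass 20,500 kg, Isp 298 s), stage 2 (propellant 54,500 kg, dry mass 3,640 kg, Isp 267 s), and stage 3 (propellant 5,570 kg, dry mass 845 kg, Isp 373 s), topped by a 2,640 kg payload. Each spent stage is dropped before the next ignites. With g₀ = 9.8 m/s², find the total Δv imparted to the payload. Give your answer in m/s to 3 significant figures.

Δv ≈ 11200 m/s

Ignition mass of stage 1 = 189,000+20,500 + 54,500+3,640 + 5,570+845 + 2,640 = 276,695 kg.
Stage 1: m₀ = 276,695 kg, m_f = 276,695 − 189,000 = 87,695 kg; Δv = 298×9.8×ln(3.155) = 2920.4×1.1491 ≈ 3356 m/s.
Stage 2: m₀ = 67,195 kg, m_f = 67,195 − 54,500 = 12,695 kg; Δv = 267×9.8×ln(5.293) = 2616.6×1.6664 ≈ 4360 m/s.
Stage 3: m₀ = 9,055 kg, m_f = 9,055 − 5,570 = 3,485 kg; Δv = 373×9.8×ln(2.598) = 3655.4×0.9548 ≈ 3490 m/s.
Total Δv = 3356 + 4360 + 3490 = 11206 m/s.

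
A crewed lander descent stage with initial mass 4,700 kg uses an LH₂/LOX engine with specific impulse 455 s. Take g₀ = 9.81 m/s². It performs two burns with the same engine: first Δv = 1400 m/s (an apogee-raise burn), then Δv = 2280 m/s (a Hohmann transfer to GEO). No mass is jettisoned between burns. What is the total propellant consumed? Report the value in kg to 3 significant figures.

total propellant consumed ≈ 2640 kg

v_e = Isp · g₀ = 455 × 9.81 = 4463.6 m/s.
After the first burn: m = 4700 × exp(−1400/4463.6) = 4700 × 0.73077 = 3,434.62 kg.
After the second burn: m = 3,434.62 × exp(−2280/4463.6) = 3,434.62 × 0.60001 = 2,060.81 kg.
Total propellant = m₀ − m_final = 4700 − 2,060.81 = 2,639.19 kg.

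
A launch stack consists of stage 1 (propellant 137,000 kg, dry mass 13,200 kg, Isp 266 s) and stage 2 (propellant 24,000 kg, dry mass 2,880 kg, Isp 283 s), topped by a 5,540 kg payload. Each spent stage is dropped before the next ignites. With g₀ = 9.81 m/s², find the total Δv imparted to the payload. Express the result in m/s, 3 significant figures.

Δv ≈ 7360 m/s

Ignition mass of stage 1 = 137,000+13,200 + 24,000+2,880 + 5,540 = 182,620 kg.
Stage 1: m₀ = 182,620 kg, m_f = 182,620 − 137,000 = 45,620 kg; Δv = 266×9.81×ln(4.003) = 2609.5×1.3871 ≈ 3619 m/s.
Stage 2: m₀ = 32,420 kg, m_f = 32,420 − 24,000 = 8,420 kg; Δv = 283×9.81×ln(3.85) = 2776.2×1.3482 ≈ 3743 m/s.
Total Δv = 3619 + 3743 = 7362 m/s.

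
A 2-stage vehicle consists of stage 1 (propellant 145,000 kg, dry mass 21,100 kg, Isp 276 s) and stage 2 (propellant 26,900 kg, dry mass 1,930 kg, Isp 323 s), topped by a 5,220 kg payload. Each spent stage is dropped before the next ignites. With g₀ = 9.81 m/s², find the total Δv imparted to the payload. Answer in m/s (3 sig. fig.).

Δv ≈ 8440 m/s

Ignition mass of stage 1 = 145,000+21,100 + 26,900+1,930 + 5,220 = 200,150 kg.
Stage 1: m₀ = 200,150 kg, m_f = 200,150 − 145,000 = 55,150 kg; Δv = 276×9.81×ln(3.629) = 2707.6×1.2890 ≈ 3490 m/s.
Stage 2: m₀ = 34,050 kg, m_f = 34,050 − 26,900 = 7,150 kg; Δv = 323×9.81×ln(4.762) = 3168.6×1.5607 ≈ 4945 m/s.
Total Δv = 3490 + 4945 = 8435 m/s.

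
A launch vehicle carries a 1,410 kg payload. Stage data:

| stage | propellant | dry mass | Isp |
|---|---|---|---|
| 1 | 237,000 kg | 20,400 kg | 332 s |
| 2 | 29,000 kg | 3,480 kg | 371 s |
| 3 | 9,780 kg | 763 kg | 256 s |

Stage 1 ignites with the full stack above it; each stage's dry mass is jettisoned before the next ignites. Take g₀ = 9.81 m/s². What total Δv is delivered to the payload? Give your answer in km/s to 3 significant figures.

Ignition mass of stage 1 = 237,000+20,400 + 29,000+3,480 + 9,780+763 + 1,410 = 301,833 kg.
Stage 1: m₀ = 301,833 kg, m_f = 301,833 − 237,000 = 64,833 kg; Δv = 332×9.81×ln(4.656) = 3256.9×1.5381 ≈ 5009 m/s.
Stage 2: m₀ = 44,433 kg, m_f = 44,433 − 29,000 = 15,433 kg; Δv = 371×9.81×ln(2.879) = 3639.5×1.0575 ≈ 3849 m/s.
Stage 3: m₀ = 11,953 kg, m_f = 11,953 − 9,780 = 2,173 kg; Δv = 256×9.81×ln(5.501) = 2511.4×1.7049 ≈ 4282 m/s.
Total Δv = 5009 + 3849 + 4282 = 13140 m/s.

Δv ≈ 13.1 km/s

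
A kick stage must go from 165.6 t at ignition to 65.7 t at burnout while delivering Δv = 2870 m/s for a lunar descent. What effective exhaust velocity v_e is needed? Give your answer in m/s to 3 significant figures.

v_e ≈ 3100 m/s

ln(m₀/m_f) = ln(165600/65700) = ln(2.521) = 0.9245.
Rocket equation: v_e = Δv / ln(m₀/m_f) = 2870 / 0.9245 = 3104.5 m/s.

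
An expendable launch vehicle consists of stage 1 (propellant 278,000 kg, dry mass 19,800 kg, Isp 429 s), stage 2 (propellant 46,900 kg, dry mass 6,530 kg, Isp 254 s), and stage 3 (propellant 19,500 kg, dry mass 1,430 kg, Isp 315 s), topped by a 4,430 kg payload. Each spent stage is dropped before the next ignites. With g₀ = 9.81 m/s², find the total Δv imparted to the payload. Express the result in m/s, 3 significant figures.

Ignition mass of stage 1 = 278,000+19,800 + 46,900+6,530 + 19,500+1,430 + 4,430 = 376,590 kg.
Stage 1: m₀ = 376,590 kg, m_f = 376,590 − 278,000 = 98,590 kg; Δv = 429×9.81×ln(3.82) = 4208.5×1.3402 ≈ 5640 m/s.
Stage 2: m₀ = 78,790 kg, m_f = 78,790 − 46,900 = 31,890 kg; Δv = 254×9.81×ln(2.471) = 2491.7×0.9045 ≈ 2254 m/s.
Stage 3: m₀ = 25,360 kg, m_f = 25,360 − 19,500 = 5,860 kg; Δv = 315×9.81×ln(4.328) = 3090.2×1.4650 ≈ 4527 m/s.
Total Δv = 5640 + 2254 + 4527 = 12421 m/s.

Δv ≈ 12400 m/s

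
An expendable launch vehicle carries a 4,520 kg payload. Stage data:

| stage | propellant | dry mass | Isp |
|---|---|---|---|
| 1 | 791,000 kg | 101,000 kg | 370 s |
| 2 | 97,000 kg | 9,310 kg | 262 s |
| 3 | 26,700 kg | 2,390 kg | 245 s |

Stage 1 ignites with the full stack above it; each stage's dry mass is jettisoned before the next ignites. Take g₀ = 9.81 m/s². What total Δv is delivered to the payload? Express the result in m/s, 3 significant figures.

Δv ≈ 12100 m/s

Ignition mass of stage 1 = 791,000+101,000 + 97,000+9,310 + 26,700+2,390 + 4,520 = 1,031,920 kg.
Stage 1: m₀ = 1,031,920 kg, m_f = 1,031,920 − 791,000 = 240,920 kg; Δv = 370×9.81×ln(4.283) = 3629.7×1.4547 ≈ 5280 m/s.
Stage 2: m₀ = 139,920 kg, m_f = 139,920 − 97,000 = 42,920 kg; Δv = 262×9.81×ln(3.26) = 2570.2×1.1817 ≈ 3037 m/s.
Stage 3: m₀ = 33,610 kg, m_f = 33,610 − 26,700 = 6,910 kg; Δv = 245×9.81×ln(4.864) = 2403.5×1.5819 ≈ 3802 m/s.
Total Δv = 5280 + 3037 + 3802 = 12119 m/s.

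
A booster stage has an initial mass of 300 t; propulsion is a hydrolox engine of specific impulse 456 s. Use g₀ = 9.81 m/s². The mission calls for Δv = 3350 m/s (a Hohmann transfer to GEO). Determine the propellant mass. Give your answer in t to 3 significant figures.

propellant mass ≈ 158 t

v_e = Isp · g₀ = 456 × 9.81 = 4473.4 m/s.
m₀/m_f = exp(Δv / v_e) = exp(3350 / 4473.4) = exp(0.7489) = 2.1146.
m_f = 300 / 2.1146 = 141.871 t, so propellant = m₀ − m_f = 300 − 141.871 = 158.129 t.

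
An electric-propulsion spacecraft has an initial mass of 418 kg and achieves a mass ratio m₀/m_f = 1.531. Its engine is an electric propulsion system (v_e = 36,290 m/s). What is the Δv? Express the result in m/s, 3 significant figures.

Δv ≈ 15500 m/s

Rocket equation: Δv = v_e · ln(1.531) = 36290.0 × 0.4259 ≈ 15456.7 m/s.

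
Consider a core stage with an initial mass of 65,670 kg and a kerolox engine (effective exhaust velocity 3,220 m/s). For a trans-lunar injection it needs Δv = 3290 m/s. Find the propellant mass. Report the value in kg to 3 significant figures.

m₀/m_f = exp(Δv / v_e) = exp(3290 / 3220.0) = exp(1.0217) = 2.7780.
m_f = 65,670 / 2.7780 = 23,639.3 kg, so propellant = m₀ − m_f = 65,670 − 23,639.3 = 42,030.7 kg.

propellant mass ≈ 42000 kg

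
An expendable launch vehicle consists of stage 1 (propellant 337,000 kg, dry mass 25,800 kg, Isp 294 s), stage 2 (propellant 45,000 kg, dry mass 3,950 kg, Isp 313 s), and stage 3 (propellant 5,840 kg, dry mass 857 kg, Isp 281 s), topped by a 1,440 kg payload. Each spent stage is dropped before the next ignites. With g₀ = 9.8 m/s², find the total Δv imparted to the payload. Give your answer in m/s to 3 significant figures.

Ignition mass of stage 1 = 337,000+25,800 + 45,000+3,950 + 5,840+857 + 1,440 = 419,887 kg.
Stage 1: m₀ = 419,887 kg, m_f = 419,887 − 337,000 = 82,887 kg; Δv = 294×9.8×ln(5.066) = 2881.2×1.6225 ≈ 4675 m/s.
Stage 2: m₀ = 57,087 kg, m_f = 57,087 − 45,000 = 12,087 kg; Δv = 313×9.8×ln(4.723) = 3067.4×1.5524 ≈ 4762 m/s.
Stage 3: m₀ = 8,137 kg, m_f = 8,137 − 5,840 = 2,297 kg; Δv = 281×9.8×ln(3.542) = 2753.8×1.2648 ≈ 3483 m/s.
Total Δv = 4675 + 4762 + 3483 = 12920 m/s.

Δv ≈ 12900 m/s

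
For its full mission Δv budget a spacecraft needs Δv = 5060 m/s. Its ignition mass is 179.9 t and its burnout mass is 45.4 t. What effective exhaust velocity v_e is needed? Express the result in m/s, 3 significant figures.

v_e ≈ 3670 m/s

ln(m₀/m_f) = ln(179900/45400) = ln(3.963) = 1.3769.
From the ideal rocket equation, v_e = Δv / ln(m₀/m_f) = 5060 / 1.3769 = 3675.0 m/s.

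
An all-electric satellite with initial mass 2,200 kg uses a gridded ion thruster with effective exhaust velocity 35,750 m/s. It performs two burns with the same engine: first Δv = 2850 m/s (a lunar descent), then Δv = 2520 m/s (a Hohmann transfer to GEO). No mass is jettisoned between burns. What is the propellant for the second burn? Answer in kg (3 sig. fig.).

After the first burn: m = 2200 × exp(−2850/35750.0) = 2200 × 0.92337 = 2,031.41 kg.
After the second burn: m = 2,031.41 × exp(−2520/35750.0) = 2,031.41 × 0.93194 = 1,893.15 kg.
Second-burn propellant = 2,031.41 − 1,893.15 = 138.26 kg.

propellant for the second burn ≈ 138 kg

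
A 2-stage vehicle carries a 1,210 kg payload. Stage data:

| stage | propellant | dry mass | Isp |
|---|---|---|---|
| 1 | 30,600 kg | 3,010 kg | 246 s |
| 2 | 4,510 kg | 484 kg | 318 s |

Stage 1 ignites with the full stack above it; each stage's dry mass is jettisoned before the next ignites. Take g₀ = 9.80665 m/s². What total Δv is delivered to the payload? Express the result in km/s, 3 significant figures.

Δv ≈ 7.58 km/s

Ignition mass of stage 1 = 30,600+3,010 + 4,510+484 + 1,210 = 39,814 kg.
Stage 1: m₀ = 39,814 kg, m_f = 39,814 − 30,600 = 9,214 kg; Δv = 246×9.80665×ln(4.321) = 2412.4×1.4635 ≈ 3531 m/s.
Stage 2: m₀ = 6,204 kg, m_f = 6,204 − 4,510 = 1,694 kg; Δv = 318×9.80665×ln(3.662) = 3118.5×1.2981 ≈ 4048 m/s.
Total Δv = 3531 + 4048 = 7579 m/s.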